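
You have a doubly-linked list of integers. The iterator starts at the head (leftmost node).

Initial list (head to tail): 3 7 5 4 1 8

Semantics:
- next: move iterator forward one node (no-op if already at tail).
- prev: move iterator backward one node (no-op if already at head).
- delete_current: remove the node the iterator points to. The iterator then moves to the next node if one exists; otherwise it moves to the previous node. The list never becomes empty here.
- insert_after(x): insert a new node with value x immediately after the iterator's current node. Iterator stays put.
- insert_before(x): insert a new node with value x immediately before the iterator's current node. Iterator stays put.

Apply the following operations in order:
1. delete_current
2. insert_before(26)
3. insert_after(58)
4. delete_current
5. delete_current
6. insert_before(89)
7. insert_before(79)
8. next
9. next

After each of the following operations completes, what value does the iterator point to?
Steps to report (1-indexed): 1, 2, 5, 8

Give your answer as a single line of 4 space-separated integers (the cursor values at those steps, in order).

Answer: 7 7 5 4

Derivation:
After 1 (delete_current): list=[7, 5, 4, 1, 8] cursor@7
After 2 (insert_before(26)): list=[26, 7, 5, 4, 1, 8] cursor@7
After 3 (insert_after(58)): list=[26, 7, 58, 5, 4, 1, 8] cursor@7
After 4 (delete_current): list=[26, 58, 5, 4, 1, 8] cursor@58
After 5 (delete_current): list=[26, 5, 4, 1, 8] cursor@5
After 6 (insert_before(89)): list=[26, 89, 5, 4, 1, 8] cursor@5
After 7 (insert_before(79)): list=[26, 89, 79, 5, 4, 1, 8] cursor@5
After 8 (next): list=[26, 89, 79, 5, 4, 1, 8] cursor@4
After 9 (next): list=[26, 89, 79, 5, 4, 1, 8] cursor@1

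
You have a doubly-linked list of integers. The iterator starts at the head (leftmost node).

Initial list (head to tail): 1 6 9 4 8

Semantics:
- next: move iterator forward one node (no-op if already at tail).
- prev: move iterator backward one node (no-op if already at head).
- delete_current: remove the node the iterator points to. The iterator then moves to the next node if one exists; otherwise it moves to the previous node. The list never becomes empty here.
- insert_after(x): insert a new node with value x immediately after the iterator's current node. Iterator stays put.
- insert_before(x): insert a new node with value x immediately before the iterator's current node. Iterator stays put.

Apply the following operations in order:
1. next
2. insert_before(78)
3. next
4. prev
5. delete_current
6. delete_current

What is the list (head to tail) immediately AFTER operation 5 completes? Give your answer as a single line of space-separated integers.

After 1 (next): list=[1, 6, 9, 4, 8] cursor@6
After 2 (insert_before(78)): list=[1, 78, 6, 9, 4, 8] cursor@6
After 3 (next): list=[1, 78, 6, 9, 4, 8] cursor@9
After 4 (prev): list=[1, 78, 6, 9, 4, 8] cursor@6
After 5 (delete_current): list=[1, 78, 9, 4, 8] cursor@9

Answer: 1 78 9 4 8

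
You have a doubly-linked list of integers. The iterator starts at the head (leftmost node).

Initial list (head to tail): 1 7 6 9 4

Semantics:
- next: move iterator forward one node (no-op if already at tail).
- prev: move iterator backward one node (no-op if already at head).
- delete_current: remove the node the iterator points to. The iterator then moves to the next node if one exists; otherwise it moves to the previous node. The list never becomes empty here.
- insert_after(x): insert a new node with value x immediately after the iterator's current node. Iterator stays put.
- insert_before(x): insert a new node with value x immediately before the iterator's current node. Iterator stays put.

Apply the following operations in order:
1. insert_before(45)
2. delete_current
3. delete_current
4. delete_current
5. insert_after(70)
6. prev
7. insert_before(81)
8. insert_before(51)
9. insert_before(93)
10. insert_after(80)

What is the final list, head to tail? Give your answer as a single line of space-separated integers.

Answer: 81 51 93 45 80 9 70 4

Derivation:
After 1 (insert_before(45)): list=[45, 1, 7, 6, 9, 4] cursor@1
After 2 (delete_current): list=[45, 7, 6, 9, 4] cursor@7
After 3 (delete_current): list=[45, 6, 9, 4] cursor@6
After 4 (delete_current): list=[45, 9, 4] cursor@9
After 5 (insert_after(70)): list=[45, 9, 70, 4] cursor@9
After 6 (prev): list=[45, 9, 70, 4] cursor@45
After 7 (insert_before(81)): list=[81, 45, 9, 70, 4] cursor@45
After 8 (insert_before(51)): list=[81, 51, 45, 9, 70, 4] cursor@45
After 9 (insert_before(93)): list=[81, 51, 93, 45, 9, 70, 4] cursor@45
After 10 (insert_after(80)): list=[81, 51, 93, 45, 80, 9, 70, 4] cursor@45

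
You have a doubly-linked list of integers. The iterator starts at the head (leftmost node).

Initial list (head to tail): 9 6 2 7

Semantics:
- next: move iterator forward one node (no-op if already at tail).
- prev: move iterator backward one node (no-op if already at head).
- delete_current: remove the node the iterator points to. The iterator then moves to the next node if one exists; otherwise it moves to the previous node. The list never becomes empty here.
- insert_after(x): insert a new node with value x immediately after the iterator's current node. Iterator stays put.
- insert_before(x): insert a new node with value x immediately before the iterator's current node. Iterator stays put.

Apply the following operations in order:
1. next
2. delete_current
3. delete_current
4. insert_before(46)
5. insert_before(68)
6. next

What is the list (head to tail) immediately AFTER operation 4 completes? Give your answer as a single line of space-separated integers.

After 1 (next): list=[9, 6, 2, 7] cursor@6
After 2 (delete_current): list=[9, 2, 7] cursor@2
After 3 (delete_current): list=[9, 7] cursor@7
After 4 (insert_before(46)): list=[9, 46, 7] cursor@7

Answer: 9 46 7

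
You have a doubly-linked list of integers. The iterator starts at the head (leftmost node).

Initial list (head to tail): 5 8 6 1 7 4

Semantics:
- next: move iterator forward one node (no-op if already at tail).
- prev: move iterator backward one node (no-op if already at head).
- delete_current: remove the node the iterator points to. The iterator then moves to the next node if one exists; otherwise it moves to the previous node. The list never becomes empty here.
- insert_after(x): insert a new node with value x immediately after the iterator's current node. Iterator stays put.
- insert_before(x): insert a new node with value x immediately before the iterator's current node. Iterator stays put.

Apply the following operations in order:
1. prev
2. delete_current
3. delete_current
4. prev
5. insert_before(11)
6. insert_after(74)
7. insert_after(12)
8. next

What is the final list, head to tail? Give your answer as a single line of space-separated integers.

After 1 (prev): list=[5, 8, 6, 1, 7, 4] cursor@5
After 2 (delete_current): list=[8, 6, 1, 7, 4] cursor@8
After 3 (delete_current): list=[6, 1, 7, 4] cursor@6
After 4 (prev): list=[6, 1, 7, 4] cursor@6
After 5 (insert_before(11)): list=[11, 6, 1, 7, 4] cursor@6
After 6 (insert_after(74)): list=[11, 6, 74, 1, 7, 4] cursor@6
After 7 (insert_after(12)): list=[11, 6, 12, 74, 1, 7, 4] cursor@6
After 8 (next): list=[11, 6, 12, 74, 1, 7, 4] cursor@12

Answer: 11 6 12 74 1 7 4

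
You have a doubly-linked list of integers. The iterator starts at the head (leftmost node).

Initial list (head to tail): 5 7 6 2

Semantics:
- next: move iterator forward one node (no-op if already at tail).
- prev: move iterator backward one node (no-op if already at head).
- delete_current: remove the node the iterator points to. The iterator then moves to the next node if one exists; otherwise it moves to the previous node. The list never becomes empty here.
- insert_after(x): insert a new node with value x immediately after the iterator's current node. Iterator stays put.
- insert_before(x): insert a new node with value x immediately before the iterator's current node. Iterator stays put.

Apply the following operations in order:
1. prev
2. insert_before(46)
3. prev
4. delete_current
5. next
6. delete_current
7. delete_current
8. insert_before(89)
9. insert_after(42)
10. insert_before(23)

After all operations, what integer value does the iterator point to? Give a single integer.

After 1 (prev): list=[5, 7, 6, 2] cursor@5
After 2 (insert_before(46)): list=[46, 5, 7, 6, 2] cursor@5
After 3 (prev): list=[46, 5, 7, 6, 2] cursor@46
After 4 (delete_current): list=[5, 7, 6, 2] cursor@5
After 5 (next): list=[5, 7, 6, 2] cursor@7
After 6 (delete_current): list=[5, 6, 2] cursor@6
After 7 (delete_current): list=[5, 2] cursor@2
After 8 (insert_before(89)): list=[5, 89, 2] cursor@2
After 9 (insert_after(42)): list=[5, 89, 2, 42] cursor@2
After 10 (insert_before(23)): list=[5, 89, 23, 2, 42] cursor@2

Answer: 2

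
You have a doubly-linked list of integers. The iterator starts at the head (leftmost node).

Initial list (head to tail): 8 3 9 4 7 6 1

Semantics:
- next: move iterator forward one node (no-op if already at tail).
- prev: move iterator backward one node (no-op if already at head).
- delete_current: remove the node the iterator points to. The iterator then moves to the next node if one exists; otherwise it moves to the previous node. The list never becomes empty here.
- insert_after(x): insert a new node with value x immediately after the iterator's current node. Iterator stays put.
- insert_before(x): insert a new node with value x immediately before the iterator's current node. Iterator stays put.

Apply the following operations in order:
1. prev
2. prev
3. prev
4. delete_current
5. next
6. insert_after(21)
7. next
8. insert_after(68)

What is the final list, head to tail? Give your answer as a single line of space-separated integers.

After 1 (prev): list=[8, 3, 9, 4, 7, 6, 1] cursor@8
After 2 (prev): list=[8, 3, 9, 4, 7, 6, 1] cursor@8
After 3 (prev): list=[8, 3, 9, 4, 7, 6, 1] cursor@8
After 4 (delete_current): list=[3, 9, 4, 7, 6, 1] cursor@3
After 5 (next): list=[3, 9, 4, 7, 6, 1] cursor@9
After 6 (insert_after(21)): list=[3, 9, 21, 4, 7, 6, 1] cursor@9
After 7 (next): list=[3, 9, 21, 4, 7, 6, 1] cursor@21
After 8 (insert_after(68)): list=[3, 9, 21, 68, 4, 7, 6, 1] cursor@21

Answer: 3 9 21 68 4 7 6 1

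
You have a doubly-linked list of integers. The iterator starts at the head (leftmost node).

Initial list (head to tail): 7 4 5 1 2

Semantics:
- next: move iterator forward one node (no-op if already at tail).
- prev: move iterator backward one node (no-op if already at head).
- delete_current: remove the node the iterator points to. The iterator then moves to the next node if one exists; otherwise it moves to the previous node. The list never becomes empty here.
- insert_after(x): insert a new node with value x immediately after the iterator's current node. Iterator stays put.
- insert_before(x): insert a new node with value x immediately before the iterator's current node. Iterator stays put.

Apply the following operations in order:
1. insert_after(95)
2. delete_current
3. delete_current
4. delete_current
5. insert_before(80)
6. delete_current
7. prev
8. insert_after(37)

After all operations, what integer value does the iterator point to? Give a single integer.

After 1 (insert_after(95)): list=[7, 95, 4, 5, 1, 2] cursor@7
After 2 (delete_current): list=[95, 4, 5, 1, 2] cursor@95
After 3 (delete_current): list=[4, 5, 1, 2] cursor@4
After 4 (delete_current): list=[5, 1, 2] cursor@5
After 5 (insert_before(80)): list=[80, 5, 1, 2] cursor@5
After 6 (delete_current): list=[80, 1, 2] cursor@1
After 7 (prev): list=[80, 1, 2] cursor@80
After 8 (insert_after(37)): list=[80, 37, 1, 2] cursor@80

Answer: 80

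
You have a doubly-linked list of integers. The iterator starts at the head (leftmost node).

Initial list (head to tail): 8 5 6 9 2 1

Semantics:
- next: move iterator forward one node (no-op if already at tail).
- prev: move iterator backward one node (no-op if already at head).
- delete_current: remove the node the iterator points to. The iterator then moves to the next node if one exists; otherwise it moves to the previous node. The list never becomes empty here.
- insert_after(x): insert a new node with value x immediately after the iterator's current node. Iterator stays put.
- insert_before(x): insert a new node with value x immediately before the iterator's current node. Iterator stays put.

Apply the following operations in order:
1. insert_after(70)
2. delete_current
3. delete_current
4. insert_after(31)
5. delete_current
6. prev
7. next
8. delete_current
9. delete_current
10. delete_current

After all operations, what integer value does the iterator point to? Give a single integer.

Answer: 1

Derivation:
After 1 (insert_after(70)): list=[8, 70, 5, 6, 9, 2, 1] cursor@8
After 2 (delete_current): list=[70, 5, 6, 9, 2, 1] cursor@70
After 3 (delete_current): list=[5, 6, 9, 2, 1] cursor@5
After 4 (insert_after(31)): list=[5, 31, 6, 9, 2, 1] cursor@5
After 5 (delete_current): list=[31, 6, 9, 2, 1] cursor@31
After 6 (prev): list=[31, 6, 9, 2, 1] cursor@31
After 7 (next): list=[31, 6, 9, 2, 1] cursor@6
After 8 (delete_current): list=[31, 9, 2, 1] cursor@9
After 9 (delete_current): list=[31, 2, 1] cursor@2
After 10 (delete_current): list=[31, 1] cursor@1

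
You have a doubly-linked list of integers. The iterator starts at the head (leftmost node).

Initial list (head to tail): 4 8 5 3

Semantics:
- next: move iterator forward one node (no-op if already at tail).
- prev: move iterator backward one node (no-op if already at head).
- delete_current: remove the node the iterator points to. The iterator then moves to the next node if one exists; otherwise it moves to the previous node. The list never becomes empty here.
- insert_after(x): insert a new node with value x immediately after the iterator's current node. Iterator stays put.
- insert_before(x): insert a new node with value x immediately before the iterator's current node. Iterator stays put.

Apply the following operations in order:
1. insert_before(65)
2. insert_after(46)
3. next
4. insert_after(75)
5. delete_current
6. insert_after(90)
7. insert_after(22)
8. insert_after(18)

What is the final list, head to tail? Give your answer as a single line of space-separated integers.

After 1 (insert_before(65)): list=[65, 4, 8, 5, 3] cursor@4
After 2 (insert_after(46)): list=[65, 4, 46, 8, 5, 3] cursor@4
After 3 (next): list=[65, 4, 46, 8, 5, 3] cursor@46
After 4 (insert_after(75)): list=[65, 4, 46, 75, 8, 5, 3] cursor@46
After 5 (delete_current): list=[65, 4, 75, 8, 5, 3] cursor@75
After 6 (insert_after(90)): list=[65, 4, 75, 90, 8, 5, 3] cursor@75
After 7 (insert_after(22)): list=[65, 4, 75, 22, 90, 8, 5, 3] cursor@75
After 8 (insert_after(18)): list=[65, 4, 75, 18, 22, 90, 8, 5, 3] cursor@75

Answer: 65 4 75 18 22 90 8 5 3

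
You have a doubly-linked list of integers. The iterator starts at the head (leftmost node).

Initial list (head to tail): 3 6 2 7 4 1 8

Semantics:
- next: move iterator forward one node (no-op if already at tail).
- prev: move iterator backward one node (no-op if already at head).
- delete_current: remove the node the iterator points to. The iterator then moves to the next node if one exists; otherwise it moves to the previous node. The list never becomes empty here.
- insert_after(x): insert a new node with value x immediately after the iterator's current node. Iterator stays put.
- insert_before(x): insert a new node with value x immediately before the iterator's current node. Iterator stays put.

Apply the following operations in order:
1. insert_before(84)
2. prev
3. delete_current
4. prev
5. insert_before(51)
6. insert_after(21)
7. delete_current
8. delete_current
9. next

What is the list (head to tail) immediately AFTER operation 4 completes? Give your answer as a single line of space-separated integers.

Answer: 3 6 2 7 4 1 8

Derivation:
After 1 (insert_before(84)): list=[84, 3, 6, 2, 7, 4, 1, 8] cursor@3
After 2 (prev): list=[84, 3, 6, 2, 7, 4, 1, 8] cursor@84
After 3 (delete_current): list=[3, 6, 2, 7, 4, 1, 8] cursor@3
After 4 (prev): list=[3, 6, 2, 7, 4, 1, 8] cursor@3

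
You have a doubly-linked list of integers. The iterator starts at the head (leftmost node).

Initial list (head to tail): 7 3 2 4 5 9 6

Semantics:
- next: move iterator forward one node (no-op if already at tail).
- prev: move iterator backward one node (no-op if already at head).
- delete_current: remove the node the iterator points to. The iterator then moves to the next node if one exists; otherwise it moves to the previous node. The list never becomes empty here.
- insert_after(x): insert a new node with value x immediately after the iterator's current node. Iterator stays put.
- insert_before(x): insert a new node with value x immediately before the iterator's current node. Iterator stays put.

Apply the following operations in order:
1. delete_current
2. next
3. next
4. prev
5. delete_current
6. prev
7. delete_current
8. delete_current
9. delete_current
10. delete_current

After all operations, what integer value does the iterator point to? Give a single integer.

Answer: 6

Derivation:
After 1 (delete_current): list=[3, 2, 4, 5, 9, 6] cursor@3
After 2 (next): list=[3, 2, 4, 5, 9, 6] cursor@2
After 3 (next): list=[3, 2, 4, 5, 9, 6] cursor@4
After 4 (prev): list=[3, 2, 4, 5, 9, 6] cursor@2
After 5 (delete_current): list=[3, 4, 5, 9, 6] cursor@4
After 6 (prev): list=[3, 4, 5, 9, 6] cursor@3
After 7 (delete_current): list=[4, 5, 9, 6] cursor@4
After 8 (delete_current): list=[5, 9, 6] cursor@5
After 9 (delete_current): list=[9, 6] cursor@9
After 10 (delete_current): list=[6] cursor@6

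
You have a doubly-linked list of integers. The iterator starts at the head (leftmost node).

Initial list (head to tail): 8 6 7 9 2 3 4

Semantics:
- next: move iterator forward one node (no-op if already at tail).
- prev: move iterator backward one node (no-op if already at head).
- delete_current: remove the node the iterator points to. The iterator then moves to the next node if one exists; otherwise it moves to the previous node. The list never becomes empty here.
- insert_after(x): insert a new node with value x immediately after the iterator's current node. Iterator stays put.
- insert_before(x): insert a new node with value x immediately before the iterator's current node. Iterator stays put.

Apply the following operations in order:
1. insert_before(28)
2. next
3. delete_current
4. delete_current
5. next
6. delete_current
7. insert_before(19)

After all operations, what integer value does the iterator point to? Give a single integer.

Answer: 3

Derivation:
After 1 (insert_before(28)): list=[28, 8, 6, 7, 9, 2, 3, 4] cursor@8
After 2 (next): list=[28, 8, 6, 7, 9, 2, 3, 4] cursor@6
After 3 (delete_current): list=[28, 8, 7, 9, 2, 3, 4] cursor@7
After 4 (delete_current): list=[28, 8, 9, 2, 3, 4] cursor@9
After 5 (next): list=[28, 8, 9, 2, 3, 4] cursor@2
After 6 (delete_current): list=[28, 8, 9, 3, 4] cursor@3
After 7 (insert_before(19)): list=[28, 8, 9, 19, 3, 4] cursor@3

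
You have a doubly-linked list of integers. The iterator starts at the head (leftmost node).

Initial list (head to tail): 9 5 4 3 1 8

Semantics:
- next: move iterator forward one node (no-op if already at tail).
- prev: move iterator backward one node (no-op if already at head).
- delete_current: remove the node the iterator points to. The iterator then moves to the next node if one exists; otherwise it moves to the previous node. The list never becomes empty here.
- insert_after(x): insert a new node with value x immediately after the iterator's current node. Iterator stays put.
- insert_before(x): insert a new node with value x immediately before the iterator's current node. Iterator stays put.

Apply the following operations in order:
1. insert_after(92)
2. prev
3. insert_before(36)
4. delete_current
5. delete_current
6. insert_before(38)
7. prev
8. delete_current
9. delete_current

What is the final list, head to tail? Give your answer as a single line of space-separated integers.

After 1 (insert_after(92)): list=[9, 92, 5, 4, 3, 1, 8] cursor@9
After 2 (prev): list=[9, 92, 5, 4, 3, 1, 8] cursor@9
After 3 (insert_before(36)): list=[36, 9, 92, 5, 4, 3, 1, 8] cursor@9
After 4 (delete_current): list=[36, 92, 5, 4, 3, 1, 8] cursor@92
After 5 (delete_current): list=[36, 5, 4, 3, 1, 8] cursor@5
After 6 (insert_before(38)): list=[36, 38, 5, 4, 3, 1, 8] cursor@5
After 7 (prev): list=[36, 38, 5, 4, 3, 1, 8] cursor@38
After 8 (delete_current): list=[36, 5, 4, 3, 1, 8] cursor@5
After 9 (delete_current): list=[36, 4, 3, 1, 8] cursor@4

Answer: 36 4 3 1 8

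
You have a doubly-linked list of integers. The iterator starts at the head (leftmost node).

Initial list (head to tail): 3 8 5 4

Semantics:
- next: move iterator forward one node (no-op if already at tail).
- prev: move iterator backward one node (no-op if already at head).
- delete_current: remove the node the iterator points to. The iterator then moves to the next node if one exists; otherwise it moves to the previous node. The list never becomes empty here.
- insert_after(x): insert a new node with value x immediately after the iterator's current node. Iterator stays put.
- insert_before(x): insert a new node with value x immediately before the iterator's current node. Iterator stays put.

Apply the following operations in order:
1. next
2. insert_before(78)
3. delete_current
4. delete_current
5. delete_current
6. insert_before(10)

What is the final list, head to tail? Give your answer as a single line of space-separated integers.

After 1 (next): list=[3, 8, 5, 4] cursor@8
After 2 (insert_before(78)): list=[3, 78, 8, 5, 4] cursor@8
After 3 (delete_current): list=[3, 78, 5, 4] cursor@5
After 4 (delete_current): list=[3, 78, 4] cursor@4
After 5 (delete_current): list=[3, 78] cursor@78
After 6 (insert_before(10)): list=[3, 10, 78] cursor@78

Answer: 3 10 78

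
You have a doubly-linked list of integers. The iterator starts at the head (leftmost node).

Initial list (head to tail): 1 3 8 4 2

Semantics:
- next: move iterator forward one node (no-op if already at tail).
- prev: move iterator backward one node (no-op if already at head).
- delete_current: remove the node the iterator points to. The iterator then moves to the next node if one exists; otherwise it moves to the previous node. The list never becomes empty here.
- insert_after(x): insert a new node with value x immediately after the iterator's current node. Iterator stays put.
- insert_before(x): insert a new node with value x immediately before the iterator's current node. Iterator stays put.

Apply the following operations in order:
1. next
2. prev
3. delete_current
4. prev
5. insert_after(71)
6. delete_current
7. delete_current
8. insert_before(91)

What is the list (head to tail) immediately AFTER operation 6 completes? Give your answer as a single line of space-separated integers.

Answer: 71 8 4 2

Derivation:
After 1 (next): list=[1, 3, 8, 4, 2] cursor@3
After 2 (prev): list=[1, 3, 8, 4, 2] cursor@1
After 3 (delete_current): list=[3, 8, 4, 2] cursor@3
After 4 (prev): list=[3, 8, 4, 2] cursor@3
After 5 (insert_after(71)): list=[3, 71, 8, 4, 2] cursor@3
After 6 (delete_current): list=[71, 8, 4, 2] cursor@71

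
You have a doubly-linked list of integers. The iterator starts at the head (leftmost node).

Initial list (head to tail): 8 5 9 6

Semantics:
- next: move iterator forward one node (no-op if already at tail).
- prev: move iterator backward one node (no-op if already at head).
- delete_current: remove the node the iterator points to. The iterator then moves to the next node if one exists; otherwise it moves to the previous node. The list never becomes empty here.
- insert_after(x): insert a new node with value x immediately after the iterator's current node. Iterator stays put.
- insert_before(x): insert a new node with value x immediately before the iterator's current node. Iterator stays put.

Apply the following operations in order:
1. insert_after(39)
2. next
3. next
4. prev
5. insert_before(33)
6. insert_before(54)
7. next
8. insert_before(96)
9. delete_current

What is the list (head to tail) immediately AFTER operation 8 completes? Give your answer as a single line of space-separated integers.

Answer: 8 33 54 39 96 5 9 6

Derivation:
After 1 (insert_after(39)): list=[8, 39, 5, 9, 6] cursor@8
After 2 (next): list=[8, 39, 5, 9, 6] cursor@39
After 3 (next): list=[8, 39, 5, 9, 6] cursor@5
After 4 (prev): list=[8, 39, 5, 9, 6] cursor@39
After 5 (insert_before(33)): list=[8, 33, 39, 5, 9, 6] cursor@39
After 6 (insert_before(54)): list=[8, 33, 54, 39, 5, 9, 6] cursor@39
After 7 (next): list=[8, 33, 54, 39, 5, 9, 6] cursor@5
After 8 (insert_before(96)): list=[8, 33, 54, 39, 96, 5, 9, 6] cursor@5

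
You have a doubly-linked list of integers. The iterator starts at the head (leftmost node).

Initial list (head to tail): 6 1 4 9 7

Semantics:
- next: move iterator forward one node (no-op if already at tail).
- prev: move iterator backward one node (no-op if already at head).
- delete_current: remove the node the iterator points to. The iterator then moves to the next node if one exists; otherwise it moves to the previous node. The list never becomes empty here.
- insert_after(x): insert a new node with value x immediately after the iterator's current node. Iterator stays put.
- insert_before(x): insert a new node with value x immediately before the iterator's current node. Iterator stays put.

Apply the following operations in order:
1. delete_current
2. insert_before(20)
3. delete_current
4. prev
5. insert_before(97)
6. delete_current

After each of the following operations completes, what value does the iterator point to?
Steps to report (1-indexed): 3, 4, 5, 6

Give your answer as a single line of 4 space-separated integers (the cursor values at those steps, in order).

Answer: 4 20 20 4

Derivation:
After 1 (delete_current): list=[1, 4, 9, 7] cursor@1
After 2 (insert_before(20)): list=[20, 1, 4, 9, 7] cursor@1
After 3 (delete_current): list=[20, 4, 9, 7] cursor@4
After 4 (prev): list=[20, 4, 9, 7] cursor@20
After 5 (insert_before(97)): list=[97, 20, 4, 9, 7] cursor@20
After 6 (delete_current): list=[97, 4, 9, 7] cursor@4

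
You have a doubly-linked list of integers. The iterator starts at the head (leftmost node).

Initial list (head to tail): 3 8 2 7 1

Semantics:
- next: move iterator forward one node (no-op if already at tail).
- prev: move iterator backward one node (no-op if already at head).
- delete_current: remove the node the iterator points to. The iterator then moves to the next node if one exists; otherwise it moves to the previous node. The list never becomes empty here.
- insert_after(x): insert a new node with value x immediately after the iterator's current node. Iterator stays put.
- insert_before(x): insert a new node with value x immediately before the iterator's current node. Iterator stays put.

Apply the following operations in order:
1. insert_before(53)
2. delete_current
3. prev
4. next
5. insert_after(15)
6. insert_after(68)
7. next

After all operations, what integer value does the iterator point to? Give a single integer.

Answer: 68

Derivation:
After 1 (insert_before(53)): list=[53, 3, 8, 2, 7, 1] cursor@3
After 2 (delete_current): list=[53, 8, 2, 7, 1] cursor@8
After 3 (prev): list=[53, 8, 2, 7, 1] cursor@53
After 4 (next): list=[53, 8, 2, 7, 1] cursor@8
After 5 (insert_after(15)): list=[53, 8, 15, 2, 7, 1] cursor@8
After 6 (insert_after(68)): list=[53, 8, 68, 15, 2, 7, 1] cursor@8
After 7 (next): list=[53, 8, 68, 15, 2, 7, 1] cursor@68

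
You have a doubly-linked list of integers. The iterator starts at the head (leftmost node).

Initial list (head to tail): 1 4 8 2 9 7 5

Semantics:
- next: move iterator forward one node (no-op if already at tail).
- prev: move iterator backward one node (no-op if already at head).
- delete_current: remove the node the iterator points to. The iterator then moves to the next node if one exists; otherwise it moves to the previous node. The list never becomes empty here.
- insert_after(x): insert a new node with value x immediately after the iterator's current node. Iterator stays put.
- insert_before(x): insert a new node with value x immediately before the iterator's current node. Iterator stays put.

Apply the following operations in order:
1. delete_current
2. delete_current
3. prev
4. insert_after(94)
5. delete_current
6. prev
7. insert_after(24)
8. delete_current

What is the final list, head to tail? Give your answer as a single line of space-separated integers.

After 1 (delete_current): list=[4, 8, 2, 9, 7, 5] cursor@4
After 2 (delete_current): list=[8, 2, 9, 7, 5] cursor@8
After 3 (prev): list=[8, 2, 9, 7, 5] cursor@8
After 4 (insert_after(94)): list=[8, 94, 2, 9, 7, 5] cursor@8
After 5 (delete_current): list=[94, 2, 9, 7, 5] cursor@94
After 6 (prev): list=[94, 2, 9, 7, 5] cursor@94
After 7 (insert_after(24)): list=[94, 24, 2, 9, 7, 5] cursor@94
After 8 (delete_current): list=[24, 2, 9, 7, 5] cursor@24

Answer: 24 2 9 7 5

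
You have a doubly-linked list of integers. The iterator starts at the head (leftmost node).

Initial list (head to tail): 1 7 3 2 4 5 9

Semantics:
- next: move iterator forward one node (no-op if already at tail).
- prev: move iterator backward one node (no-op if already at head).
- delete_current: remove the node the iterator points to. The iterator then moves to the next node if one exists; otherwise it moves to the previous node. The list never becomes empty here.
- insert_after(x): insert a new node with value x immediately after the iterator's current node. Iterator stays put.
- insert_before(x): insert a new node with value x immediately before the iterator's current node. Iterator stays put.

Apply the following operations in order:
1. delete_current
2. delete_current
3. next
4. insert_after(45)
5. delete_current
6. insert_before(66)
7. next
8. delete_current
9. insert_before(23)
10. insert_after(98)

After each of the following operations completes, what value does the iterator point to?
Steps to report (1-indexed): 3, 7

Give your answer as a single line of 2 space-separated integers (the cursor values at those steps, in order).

Answer: 2 4

Derivation:
After 1 (delete_current): list=[7, 3, 2, 4, 5, 9] cursor@7
After 2 (delete_current): list=[3, 2, 4, 5, 9] cursor@3
After 3 (next): list=[3, 2, 4, 5, 9] cursor@2
After 4 (insert_after(45)): list=[3, 2, 45, 4, 5, 9] cursor@2
After 5 (delete_current): list=[3, 45, 4, 5, 9] cursor@45
After 6 (insert_before(66)): list=[3, 66, 45, 4, 5, 9] cursor@45
After 7 (next): list=[3, 66, 45, 4, 5, 9] cursor@4
After 8 (delete_current): list=[3, 66, 45, 5, 9] cursor@5
After 9 (insert_before(23)): list=[3, 66, 45, 23, 5, 9] cursor@5
After 10 (insert_after(98)): list=[3, 66, 45, 23, 5, 98, 9] cursor@5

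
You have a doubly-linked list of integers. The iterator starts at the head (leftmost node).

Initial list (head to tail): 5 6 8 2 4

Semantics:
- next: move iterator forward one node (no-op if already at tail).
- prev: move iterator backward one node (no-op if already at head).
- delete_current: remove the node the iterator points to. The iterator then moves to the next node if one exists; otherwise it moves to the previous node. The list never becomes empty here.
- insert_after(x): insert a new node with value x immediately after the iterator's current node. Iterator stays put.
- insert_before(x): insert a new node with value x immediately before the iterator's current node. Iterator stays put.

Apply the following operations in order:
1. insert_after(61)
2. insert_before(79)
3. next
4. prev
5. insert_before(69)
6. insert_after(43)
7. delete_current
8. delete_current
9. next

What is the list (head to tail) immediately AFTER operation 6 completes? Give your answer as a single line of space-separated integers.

After 1 (insert_after(61)): list=[5, 61, 6, 8, 2, 4] cursor@5
After 2 (insert_before(79)): list=[79, 5, 61, 6, 8, 2, 4] cursor@5
After 3 (next): list=[79, 5, 61, 6, 8, 2, 4] cursor@61
After 4 (prev): list=[79, 5, 61, 6, 8, 2, 4] cursor@5
After 5 (insert_before(69)): list=[79, 69, 5, 61, 6, 8, 2, 4] cursor@5
After 6 (insert_after(43)): list=[79, 69, 5, 43, 61, 6, 8, 2, 4] cursor@5

Answer: 79 69 5 43 61 6 8 2 4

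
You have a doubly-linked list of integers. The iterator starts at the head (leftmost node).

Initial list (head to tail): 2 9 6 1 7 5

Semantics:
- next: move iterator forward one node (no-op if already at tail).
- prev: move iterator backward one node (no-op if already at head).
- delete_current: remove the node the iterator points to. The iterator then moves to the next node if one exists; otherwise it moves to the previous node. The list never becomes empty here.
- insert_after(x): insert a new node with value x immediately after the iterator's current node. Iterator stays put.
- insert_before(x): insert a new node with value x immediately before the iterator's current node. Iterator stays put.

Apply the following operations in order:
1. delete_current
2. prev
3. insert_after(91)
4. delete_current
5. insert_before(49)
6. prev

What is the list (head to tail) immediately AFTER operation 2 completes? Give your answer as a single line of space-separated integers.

After 1 (delete_current): list=[9, 6, 1, 7, 5] cursor@9
After 2 (prev): list=[9, 6, 1, 7, 5] cursor@9

Answer: 9 6 1 7 5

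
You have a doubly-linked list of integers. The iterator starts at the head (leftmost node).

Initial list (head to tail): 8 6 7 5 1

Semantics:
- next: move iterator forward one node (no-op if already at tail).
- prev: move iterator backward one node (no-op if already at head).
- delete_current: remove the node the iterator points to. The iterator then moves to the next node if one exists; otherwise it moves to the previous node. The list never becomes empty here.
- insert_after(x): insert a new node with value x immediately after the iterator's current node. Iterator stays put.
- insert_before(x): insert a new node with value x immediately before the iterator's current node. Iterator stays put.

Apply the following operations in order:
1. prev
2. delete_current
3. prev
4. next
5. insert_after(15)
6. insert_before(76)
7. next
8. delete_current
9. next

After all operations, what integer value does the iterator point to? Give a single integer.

Answer: 1

Derivation:
After 1 (prev): list=[8, 6, 7, 5, 1] cursor@8
After 2 (delete_current): list=[6, 7, 5, 1] cursor@6
After 3 (prev): list=[6, 7, 5, 1] cursor@6
After 4 (next): list=[6, 7, 5, 1] cursor@7
After 5 (insert_after(15)): list=[6, 7, 15, 5, 1] cursor@7
After 6 (insert_before(76)): list=[6, 76, 7, 15, 5, 1] cursor@7
After 7 (next): list=[6, 76, 7, 15, 5, 1] cursor@15
After 8 (delete_current): list=[6, 76, 7, 5, 1] cursor@5
After 9 (next): list=[6, 76, 7, 5, 1] cursor@1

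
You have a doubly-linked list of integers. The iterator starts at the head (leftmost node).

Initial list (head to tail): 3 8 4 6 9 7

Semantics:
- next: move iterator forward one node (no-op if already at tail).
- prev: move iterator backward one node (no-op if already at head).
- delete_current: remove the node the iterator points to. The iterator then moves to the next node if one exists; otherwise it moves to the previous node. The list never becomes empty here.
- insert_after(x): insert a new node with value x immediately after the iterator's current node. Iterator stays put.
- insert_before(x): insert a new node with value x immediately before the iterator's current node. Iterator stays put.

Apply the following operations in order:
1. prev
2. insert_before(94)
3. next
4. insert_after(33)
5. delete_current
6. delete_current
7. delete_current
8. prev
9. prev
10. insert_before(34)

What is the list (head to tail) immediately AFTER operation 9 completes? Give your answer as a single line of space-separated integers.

After 1 (prev): list=[3, 8, 4, 6, 9, 7] cursor@3
After 2 (insert_before(94)): list=[94, 3, 8, 4, 6, 9, 7] cursor@3
After 3 (next): list=[94, 3, 8, 4, 6, 9, 7] cursor@8
After 4 (insert_after(33)): list=[94, 3, 8, 33, 4, 6, 9, 7] cursor@8
After 5 (delete_current): list=[94, 3, 33, 4, 6, 9, 7] cursor@33
After 6 (delete_current): list=[94, 3, 4, 6, 9, 7] cursor@4
After 7 (delete_current): list=[94, 3, 6, 9, 7] cursor@6
After 8 (prev): list=[94, 3, 6, 9, 7] cursor@3
After 9 (prev): list=[94, 3, 6, 9, 7] cursor@94

Answer: 94 3 6 9 7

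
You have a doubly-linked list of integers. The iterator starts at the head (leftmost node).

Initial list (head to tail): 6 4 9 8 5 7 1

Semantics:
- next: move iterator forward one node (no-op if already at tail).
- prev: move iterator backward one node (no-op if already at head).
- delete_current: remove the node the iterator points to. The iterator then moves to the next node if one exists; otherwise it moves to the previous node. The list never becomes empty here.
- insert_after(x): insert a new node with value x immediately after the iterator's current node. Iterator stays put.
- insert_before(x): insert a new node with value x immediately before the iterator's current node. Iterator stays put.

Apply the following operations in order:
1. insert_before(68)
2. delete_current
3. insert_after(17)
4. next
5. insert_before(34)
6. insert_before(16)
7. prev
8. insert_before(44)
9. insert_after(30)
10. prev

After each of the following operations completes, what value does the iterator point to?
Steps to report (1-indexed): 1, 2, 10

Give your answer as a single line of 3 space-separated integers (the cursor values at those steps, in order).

Answer: 6 4 44

Derivation:
After 1 (insert_before(68)): list=[68, 6, 4, 9, 8, 5, 7, 1] cursor@6
After 2 (delete_current): list=[68, 4, 9, 8, 5, 7, 1] cursor@4
After 3 (insert_after(17)): list=[68, 4, 17, 9, 8, 5, 7, 1] cursor@4
After 4 (next): list=[68, 4, 17, 9, 8, 5, 7, 1] cursor@17
After 5 (insert_before(34)): list=[68, 4, 34, 17, 9, 8, 5, 7, 1] cursor@17
After 6 (insert_before(16)): list=[68, 4, 34, 16, 17, 9, 8, 5, 7, 1] cursor@17
After 7 (prev): list=[68, 4, 34, 16, 17, 9, 8, 5, 7, 1] cursor@16
After 8 (insert_before(44)): list=[68, 4, 34, 44, 16, 17, 9, 8, 5, 7, 1] cursor@16
After 9 (insert_after(30)): list=[68, 4, 34, 44, 16, 30, 17, 9, 8, 5, 7, 1] cursor@16
After 10 (prev): list=[68, 4, 34, 44, 16, 30, 17, 9, 8, 5, 7, 1] cursor@44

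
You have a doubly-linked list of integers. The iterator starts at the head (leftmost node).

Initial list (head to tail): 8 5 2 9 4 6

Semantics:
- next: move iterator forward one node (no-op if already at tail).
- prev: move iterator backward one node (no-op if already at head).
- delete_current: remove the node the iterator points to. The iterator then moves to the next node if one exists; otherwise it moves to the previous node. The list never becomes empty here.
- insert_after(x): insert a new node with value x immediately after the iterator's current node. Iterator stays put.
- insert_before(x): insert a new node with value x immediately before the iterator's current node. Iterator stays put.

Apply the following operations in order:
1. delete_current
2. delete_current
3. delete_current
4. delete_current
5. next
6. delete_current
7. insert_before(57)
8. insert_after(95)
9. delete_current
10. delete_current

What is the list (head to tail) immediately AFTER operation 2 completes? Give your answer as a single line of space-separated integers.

Answer: 2 9 4 6

Derivation:
After 1 (delete_current): list=[5, 2, 9, 4, 6] cursor@5
After 2 (delete_current): list=[2, 9, 4, 6] cursor@2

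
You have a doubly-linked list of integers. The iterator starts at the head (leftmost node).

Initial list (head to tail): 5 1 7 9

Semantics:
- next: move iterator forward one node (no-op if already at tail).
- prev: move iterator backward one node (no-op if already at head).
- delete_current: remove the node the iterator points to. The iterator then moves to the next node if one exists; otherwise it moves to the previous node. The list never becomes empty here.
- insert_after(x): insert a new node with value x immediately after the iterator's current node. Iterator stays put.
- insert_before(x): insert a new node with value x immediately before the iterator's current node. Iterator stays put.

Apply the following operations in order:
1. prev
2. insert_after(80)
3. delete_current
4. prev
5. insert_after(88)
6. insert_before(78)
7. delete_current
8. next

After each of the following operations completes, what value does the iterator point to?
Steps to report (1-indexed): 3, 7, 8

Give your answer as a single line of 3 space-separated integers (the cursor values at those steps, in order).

After 1 (prev): list=[5, 1, 7, 9] cursor@5
After 2 (insert_after(80)): list=[5, 80, 1, 7, 9] cursor@5
After 3 (delete_current): list=[80, 1, 7, 9] cursor@80
After 4 (prev): list=[80, 1, 7, 9] cursor@80
After 5 (insert_after(88)): list=[80, 88, 1, 7, 9] cursor@80
After 6 (insert_before(78)): list=[78, 80, 88, 1, 7, 9] cursor@80
After 7 (delete_current): list=[78, 88, 1, 7, 9] cursor@88
After 8 (next): list=[78, 88, 1, 7, 9] cursor@1

Answer: 80 88 1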